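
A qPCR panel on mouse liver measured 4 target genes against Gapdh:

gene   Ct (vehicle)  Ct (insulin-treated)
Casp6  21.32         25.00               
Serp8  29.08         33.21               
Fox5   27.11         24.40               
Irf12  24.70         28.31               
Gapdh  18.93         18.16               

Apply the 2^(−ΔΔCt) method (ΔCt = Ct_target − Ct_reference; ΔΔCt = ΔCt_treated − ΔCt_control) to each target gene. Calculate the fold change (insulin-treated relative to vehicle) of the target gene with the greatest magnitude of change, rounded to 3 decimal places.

0.033

Casp6: ΔΔCt = (25.00−18.16) − (21.32−18.93) = 6.84 − 2.39 = 4.45; fold change = 2^-4.45 = 0.046
Serp8: ΔΔCt = (33.21−18.16) − (29.08−18.93) = 15.05 − 10.15 = 4.90; fold change = 2^-4.90 = 0.033
Fox5: ΔΔCt = (24.40−18.16) − (27.11−18.93) = 6.24 − 8.18 = -1.94; fold change = 2^1.94 = 3.837
Irf12: ΔΔCt = (28.31−18.16) − (24.70−18.93) = 10.15 − 5.77 = 4.38; fold change = 2^-4.38 = 0.048
Serp8 has the largest |ΔΔCt| = 4.90.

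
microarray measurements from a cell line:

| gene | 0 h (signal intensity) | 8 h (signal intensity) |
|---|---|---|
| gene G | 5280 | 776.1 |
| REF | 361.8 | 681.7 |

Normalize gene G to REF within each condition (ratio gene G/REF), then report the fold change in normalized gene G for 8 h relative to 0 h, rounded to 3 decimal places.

0.078

gene G/REF (0 h) = 5280 / 361.8 = 14.594
gene G/REF (8 h) = 776.1 / 681.7 = 1.1385
Fold change = 1.1385 / 14.594 = 0.0780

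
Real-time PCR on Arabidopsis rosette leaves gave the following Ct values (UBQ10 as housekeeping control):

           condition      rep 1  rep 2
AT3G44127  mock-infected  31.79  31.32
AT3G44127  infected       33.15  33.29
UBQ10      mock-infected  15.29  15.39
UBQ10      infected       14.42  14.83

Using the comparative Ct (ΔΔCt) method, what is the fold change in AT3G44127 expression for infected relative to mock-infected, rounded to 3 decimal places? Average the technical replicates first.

0.192

Mean Ct: AT3G44127 mock-infected 31.555; AT3G44127 infected 33.220; UBQ10 mock-infected 15.340; UBQ10 infected 14.625
ΔCt(mock-infected) = 31.555 − 15.340 = 16.215
ΔCt(infected) = 33.220 − 14.625 = 18.595
ΔΔCt = 18.595 − 16.215 = 2.380
Fold change = 2^(−2.380) = 0.1921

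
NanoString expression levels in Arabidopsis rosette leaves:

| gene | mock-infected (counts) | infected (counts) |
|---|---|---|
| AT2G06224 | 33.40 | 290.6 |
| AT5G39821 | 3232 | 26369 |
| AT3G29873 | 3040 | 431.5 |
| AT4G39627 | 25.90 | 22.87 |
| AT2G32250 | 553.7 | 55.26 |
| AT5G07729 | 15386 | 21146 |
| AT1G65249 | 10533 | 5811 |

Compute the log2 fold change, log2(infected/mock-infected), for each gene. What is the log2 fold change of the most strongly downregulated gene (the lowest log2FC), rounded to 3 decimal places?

-3.325

log2(290.6/33.40) = 3.121  (AT2G06224)
log2(26369/3232) = 3.028  (AT5G39821)
log2(431.5/3040) = -2.817  (AT3G29873)
log2(22.87/25.90) = -0.179  (AT4G39627)
log2(55.26/553.7) = -3.325  (AT2G32250)
log2(21146/15386) = 0.459  (AT5G07729)
log2(5811/10533) = -0.858  (AT1G65249)
AT2G32250 is most strongly downregulated.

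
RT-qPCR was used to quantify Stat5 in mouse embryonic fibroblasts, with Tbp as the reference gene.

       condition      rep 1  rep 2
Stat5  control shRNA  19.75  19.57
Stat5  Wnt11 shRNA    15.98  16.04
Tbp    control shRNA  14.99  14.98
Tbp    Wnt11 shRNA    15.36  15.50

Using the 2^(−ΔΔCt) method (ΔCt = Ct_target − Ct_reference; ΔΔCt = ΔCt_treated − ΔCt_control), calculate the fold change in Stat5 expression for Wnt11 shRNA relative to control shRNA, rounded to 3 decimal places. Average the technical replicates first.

17.089

Mean Ct: Stat5 control shRNA 19.660; Stat5 Wnt11 shRNA 16.010; Tbp control shRNA 14.985; Tbp Wnt11 shRNA 15.430
ΔCt(control shRNA) = 19.660 − 14.985 = 4.675
ΔCt(Wnt11 shRNA) = 16.010 − 15.430 = 0.580
ΔΔCt = 0.580 − 4.675 = -4.095
Fold change = 2^(−(-4.095)) = 2^4.095 = 17.0890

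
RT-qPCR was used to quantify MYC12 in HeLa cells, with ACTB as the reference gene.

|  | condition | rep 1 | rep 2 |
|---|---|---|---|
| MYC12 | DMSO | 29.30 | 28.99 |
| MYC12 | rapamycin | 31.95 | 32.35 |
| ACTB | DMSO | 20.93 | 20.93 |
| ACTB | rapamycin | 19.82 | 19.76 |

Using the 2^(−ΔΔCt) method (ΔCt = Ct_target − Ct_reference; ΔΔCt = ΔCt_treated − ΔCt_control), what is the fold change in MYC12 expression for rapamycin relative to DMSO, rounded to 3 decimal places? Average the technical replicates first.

Mean Ct: MYC12 DMSO 29.145; MYC12 rapamycin 32.150; ACTB DMSO 20.930; ACTB rapamycin 19.790
ΔCt(DMSO) = 29.145 − 20.930 = 8.215
ΔCt(rapamycin) = 32.150 − 19.790 = 12.360
ΔΔCt = 12.360 − 8.215 = 4.145
Fold change = 2^(−4.145) = 0.0565

0.057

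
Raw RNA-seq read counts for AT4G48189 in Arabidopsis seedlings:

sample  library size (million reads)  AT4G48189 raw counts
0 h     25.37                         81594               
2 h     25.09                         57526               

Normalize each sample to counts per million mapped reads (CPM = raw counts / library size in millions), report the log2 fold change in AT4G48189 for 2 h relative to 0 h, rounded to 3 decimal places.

-0.488

CPM(0 h) = 81594 / 25.37 = 3216.1608
CPM(2 h) = 57526 / 25.09 = 2292.7860
Fold change = 2292.7860 / 3216.1608 = 0.71290
log2(0.71290) = -0.4882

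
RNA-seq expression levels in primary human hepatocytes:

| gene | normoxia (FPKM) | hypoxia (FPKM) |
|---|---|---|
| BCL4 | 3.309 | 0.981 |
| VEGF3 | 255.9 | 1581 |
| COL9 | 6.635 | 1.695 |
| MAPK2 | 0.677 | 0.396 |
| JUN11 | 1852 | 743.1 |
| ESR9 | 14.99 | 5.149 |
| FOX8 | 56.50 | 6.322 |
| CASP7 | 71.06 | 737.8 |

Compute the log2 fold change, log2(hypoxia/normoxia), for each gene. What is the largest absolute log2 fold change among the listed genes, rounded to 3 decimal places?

log2(0.981/3.309) = -1.754  (BCL4)
log2(1581/255.9) = 2.627  (VEGF3)
log2(1.695/6.635) = -1.969  (COL9)
log2(0.396/0.677) = -0.774  (MAPK2)
log2(743.1/1852) = -1.317  (JUN11)
log2(5.149/14.99) = -1.542  (ESR9)
log2(6.322/56.50) = -3.160  (FOX8)
log2(737.8/71.06) = 3.376  (CASP7)
The largest magnitude belongs to CASP7.

3.376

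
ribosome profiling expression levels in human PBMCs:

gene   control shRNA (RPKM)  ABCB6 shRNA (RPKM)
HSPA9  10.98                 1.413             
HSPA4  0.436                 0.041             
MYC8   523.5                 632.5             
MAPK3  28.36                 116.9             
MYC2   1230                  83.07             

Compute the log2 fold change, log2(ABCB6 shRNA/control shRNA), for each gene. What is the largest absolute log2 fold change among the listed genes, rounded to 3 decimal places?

3.888

log2(1.413/10.98) = -2.958  (HSPA9)
log2(0.041/0.436) = -3.411  (HSPA4)
log2(632.5/523.5) = 0.273  (MYC8)
log2(116.9/28.36) = 2.043  (MAPK3)
log2(83.07/1230) = -3.888  (MYC2)
The largest magnitude belongs to MYC2.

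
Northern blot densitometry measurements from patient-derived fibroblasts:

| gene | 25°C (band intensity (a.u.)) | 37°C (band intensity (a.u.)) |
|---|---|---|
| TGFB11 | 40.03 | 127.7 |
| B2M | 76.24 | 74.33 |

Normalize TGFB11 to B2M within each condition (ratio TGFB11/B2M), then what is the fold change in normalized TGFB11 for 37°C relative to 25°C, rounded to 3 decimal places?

TGFB11/B2M (25°C) = 40.03 / 76.24 = 0.52505
TGFB11/B2M (37°C) = 127.7 / 74.33 = 1.718
Fold change = 1.718 / 0.52505 = 3.2721

3.272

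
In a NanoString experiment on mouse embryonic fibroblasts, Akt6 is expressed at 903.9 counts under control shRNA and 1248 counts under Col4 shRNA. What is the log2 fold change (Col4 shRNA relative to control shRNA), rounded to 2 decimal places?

0.47

Fold change = 1248 / 903.9 = 1.3807
log2(1.3807) = 0.465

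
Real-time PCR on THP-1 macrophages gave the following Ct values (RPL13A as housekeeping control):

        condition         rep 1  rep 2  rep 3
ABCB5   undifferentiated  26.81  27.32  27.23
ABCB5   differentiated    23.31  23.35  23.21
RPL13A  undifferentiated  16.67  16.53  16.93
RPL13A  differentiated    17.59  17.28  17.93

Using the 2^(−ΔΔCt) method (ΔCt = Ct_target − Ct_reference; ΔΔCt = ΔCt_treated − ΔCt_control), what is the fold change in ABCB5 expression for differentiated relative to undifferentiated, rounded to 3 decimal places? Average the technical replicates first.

26.355

Mean Ct: ABCB5 undifferentiated 27.120; ABCB5 differentiated 23.290; RPL13A undifferentiated 16.710; RPL13A differentiated 17.600
ΔCt(undifferentiated) = 27.120 − 16.710 = 10.410
ΔCt(differentiated) = 23.290 − 17.600 = 5.690
ΔΔCt = 5.690 − 10.410 = -4.720
Fold change = 2^(−(-4.720)) = 2^4.720 = 26.3549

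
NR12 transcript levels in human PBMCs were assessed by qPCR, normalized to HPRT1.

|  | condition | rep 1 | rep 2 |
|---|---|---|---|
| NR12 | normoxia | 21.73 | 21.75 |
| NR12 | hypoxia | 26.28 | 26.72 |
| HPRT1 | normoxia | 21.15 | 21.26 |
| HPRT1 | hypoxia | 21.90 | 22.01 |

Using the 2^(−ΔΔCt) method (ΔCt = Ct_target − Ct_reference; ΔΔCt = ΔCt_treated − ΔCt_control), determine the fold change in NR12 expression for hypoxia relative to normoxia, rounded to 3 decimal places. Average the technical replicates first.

0.062

Mean Ct: NR12 normoxia 21.740; NR12 hypoxia 26.500; HPRT1 normoxia 21.205; HPRT1 hypoxia 21.955
ΔCt(normoxia) = 21.740 − 21.205 = 0.535
ΔCt(hypoxia) = 26.500 − 21.955 = 4.545
ΔΔCt = 4.545 − 0.535 = 4.010
Fold change = 2^(−4.010) = 0.0621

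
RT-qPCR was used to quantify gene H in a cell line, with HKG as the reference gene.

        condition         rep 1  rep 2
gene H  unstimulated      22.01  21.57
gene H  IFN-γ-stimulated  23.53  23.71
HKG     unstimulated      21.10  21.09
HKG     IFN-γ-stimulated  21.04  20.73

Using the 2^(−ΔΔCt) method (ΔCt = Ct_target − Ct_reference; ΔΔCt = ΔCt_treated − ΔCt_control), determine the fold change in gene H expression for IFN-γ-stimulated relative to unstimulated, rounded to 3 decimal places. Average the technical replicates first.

Mean Ct: gene H unstimulated 21.790; gene H IFN-γ-stimulated 23.620; HKG unstimulated 21.095; HKG IFN-γ-stimulated 20.885
ΔCt(unstimulated) = 21.790 − 21.095 = 0.695
ΔCt(IFN-γ-stimulated) = 23.620 − 20.885 = 2.735
ΔΔCt = 2.735 − 0.695 = 2.040
Fold change = 2^(−2.040) = 0.2432

0.243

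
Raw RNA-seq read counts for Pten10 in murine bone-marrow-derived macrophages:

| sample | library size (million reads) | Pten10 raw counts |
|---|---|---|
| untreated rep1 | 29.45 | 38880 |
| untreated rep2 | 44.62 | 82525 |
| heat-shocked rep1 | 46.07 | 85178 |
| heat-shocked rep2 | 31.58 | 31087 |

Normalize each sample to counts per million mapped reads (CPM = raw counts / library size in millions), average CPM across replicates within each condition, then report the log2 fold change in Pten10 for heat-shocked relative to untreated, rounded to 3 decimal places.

CPM(untreated rep1) = 38880 / 29.45 = 1320.2037
CPM(untreated rep2) = 82525 / 44.62 = 1849.5069
CPM(heat-shocked rep1) = 85178 / 46.07 = 1848.8821
CPM(heat-shocked rep2) = 31087 / 31.58 = 984.3889
mean CPM(untreated) = 1584.8553; mean CPM(heat-shocked) = 1416.6355
Fold change = 1416.6355 / 1584.8553 = 0.89386
log2(0.89386) = -0.1619

-0.162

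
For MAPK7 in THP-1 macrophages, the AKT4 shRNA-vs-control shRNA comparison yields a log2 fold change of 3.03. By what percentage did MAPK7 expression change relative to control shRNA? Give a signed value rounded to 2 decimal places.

716.81%

Fold change = 2^(3.03) = 8.1681
Percent change = (FC − 1) × 100% = (8.1681 − 1) × 100 = 716.81%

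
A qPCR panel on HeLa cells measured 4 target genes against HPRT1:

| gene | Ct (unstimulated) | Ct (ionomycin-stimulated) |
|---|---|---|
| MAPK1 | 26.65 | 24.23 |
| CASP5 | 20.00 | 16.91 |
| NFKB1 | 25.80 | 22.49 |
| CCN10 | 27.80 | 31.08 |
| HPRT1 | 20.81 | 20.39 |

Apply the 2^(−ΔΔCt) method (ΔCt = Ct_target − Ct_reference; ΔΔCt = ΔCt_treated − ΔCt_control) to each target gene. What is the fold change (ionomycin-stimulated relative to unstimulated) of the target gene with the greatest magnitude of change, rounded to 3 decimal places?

0.077

MAPK1: ΔΔCt = (24.23−20.39) − (26.65−20.81) = 3.84 − 5.84 = -2.00; fold change = 2^2.00 = 4.000
CASP5: ΔΔCt = (16.91−20.39) − (20.00−20.81) = -3.48 − (-0.81) = -2.67; fold change = 2^2.67 = 6.364
NFKB1: ΔΔCt = (22.49−20.39) − (25.80−20.81) = 2.10 − 4.99 = -2.89; fold change = 2^2.89 = 7.413
CCN10: ΔΔCt = (31.08−20.39) − (27.80−20.81) = 10.69 − 6.99 = 3.70; fold change = 2^-3.70 = 0.077
CCN10 has the largest |ΔΔCt| = 3.70.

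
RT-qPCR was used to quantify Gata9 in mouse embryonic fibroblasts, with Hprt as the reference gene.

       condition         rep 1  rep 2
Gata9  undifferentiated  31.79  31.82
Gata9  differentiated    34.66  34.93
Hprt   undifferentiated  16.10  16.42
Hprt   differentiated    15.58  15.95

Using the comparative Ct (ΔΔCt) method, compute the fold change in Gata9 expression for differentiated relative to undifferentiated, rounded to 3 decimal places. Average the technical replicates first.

Mean Ct: Gata9 undifferentiated 31.805; Gata9 differentiated 34.795; Hprt undifferentiated 16.260; Hprt differentiated 15.765
ΔCt(undifferentiated) = 31.805 − 16.260 = 15.545
ΔCt(differentiated) = 34.795 − 15.765 = 19.030
ΔΔCt = 19.030 − 15.545 = 3.485
Fold change = 2^(−3.485) = 0.0893

0.089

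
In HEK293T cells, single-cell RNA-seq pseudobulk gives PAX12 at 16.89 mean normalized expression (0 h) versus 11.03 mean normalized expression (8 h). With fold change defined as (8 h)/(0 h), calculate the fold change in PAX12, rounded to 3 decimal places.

0.653

Fold change = 11.03 / 16.89 = 0.6530
PAX12 is downregulated.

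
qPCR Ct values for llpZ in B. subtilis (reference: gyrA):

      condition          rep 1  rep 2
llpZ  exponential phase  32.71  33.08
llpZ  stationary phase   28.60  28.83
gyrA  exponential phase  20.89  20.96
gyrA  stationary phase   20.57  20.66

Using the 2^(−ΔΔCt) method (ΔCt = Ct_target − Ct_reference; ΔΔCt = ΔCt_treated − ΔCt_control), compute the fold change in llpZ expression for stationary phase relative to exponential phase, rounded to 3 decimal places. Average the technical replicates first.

14.621

Mean Ct: llpZ exponential phase 32.895; llpZ stationary phase 28.715; gyrA exponential phase 20.925; gyrA stationary phase 20.615
ΔCt(exponential phase) = 32.895 − 20.925 = 11.970
ΔCt(stationary phase) = 28.715 − 20.615 = 8.100
ΔΔCt = 8.100 − 11.970 = -3.870
Fold change = 2^(−(-3.870)) = 2^3.870 = 14.6213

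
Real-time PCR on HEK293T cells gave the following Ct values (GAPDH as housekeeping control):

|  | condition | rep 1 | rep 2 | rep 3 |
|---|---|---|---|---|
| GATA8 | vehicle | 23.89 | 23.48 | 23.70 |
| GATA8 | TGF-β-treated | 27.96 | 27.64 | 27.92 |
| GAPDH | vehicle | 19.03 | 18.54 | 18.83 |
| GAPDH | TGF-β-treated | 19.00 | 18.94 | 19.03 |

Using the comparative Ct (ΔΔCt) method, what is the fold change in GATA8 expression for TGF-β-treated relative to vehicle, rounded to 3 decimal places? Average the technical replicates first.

0.064

Mean Ct: GATA8 vehicle 23.690; GATA8 TGF-β-treated 27.840; GAPDH vehicle 18.800; GAPDH TGF-β-treated 18.990
ΔCt(vehicle) = 23.690 − 18.800 = 4.890
ΔCt(TGF-β-treated) = 27.840 − 18.990 = 8.850
ΔΔCt = 8.850 − 4.890 = 3.960
Fold change = 2^(−3.960) = 0.0643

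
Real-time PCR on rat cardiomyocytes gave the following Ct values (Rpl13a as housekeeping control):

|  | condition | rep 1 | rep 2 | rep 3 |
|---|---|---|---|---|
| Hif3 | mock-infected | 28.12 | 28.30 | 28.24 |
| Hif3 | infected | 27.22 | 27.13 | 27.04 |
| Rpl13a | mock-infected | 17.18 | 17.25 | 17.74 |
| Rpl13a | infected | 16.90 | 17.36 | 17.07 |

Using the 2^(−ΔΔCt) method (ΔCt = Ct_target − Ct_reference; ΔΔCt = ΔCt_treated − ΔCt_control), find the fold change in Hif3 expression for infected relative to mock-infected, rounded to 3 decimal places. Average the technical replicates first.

Mean Ct: Hif3 mock-infected 28.220; Hif3 infected 27.130; Rpl13a mock-infected 17.390; Rpl13a infected 17.110
ΔCt(mock-infected) = 28.220 − 17.390 = 10.830
ΔCt(infected) = 27.130 − 17.110 = 10.020
ΔΔCt = 10.020 − 10.830 = -0.810
Fold change = 2^(−(-0.810)) = 2^0.810 = 1.7532

1.753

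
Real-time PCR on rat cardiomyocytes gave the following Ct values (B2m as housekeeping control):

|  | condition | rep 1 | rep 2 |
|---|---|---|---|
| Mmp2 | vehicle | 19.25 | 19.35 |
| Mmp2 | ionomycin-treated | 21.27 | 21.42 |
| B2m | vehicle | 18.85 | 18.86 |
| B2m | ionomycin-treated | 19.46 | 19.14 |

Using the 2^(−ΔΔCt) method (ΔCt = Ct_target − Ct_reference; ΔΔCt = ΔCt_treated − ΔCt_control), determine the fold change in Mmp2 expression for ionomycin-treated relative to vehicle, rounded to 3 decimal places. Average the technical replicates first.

0.330

Mean Ct: Mmp2 vehicle 19.300; Mmp2 ionomycin-treated 21.345; B2m vehicle 18.855; B2m ionomycin-treated 19.300
ΔCt(vehicle) = 19.300 − 18.855 = 0.445
ΔCt(ionomycin-treated) = 21.345 − 19.300 = 2.045
ΔΔCt = 2.045 − 0.445 = 1.600
Fold change = 2^(−1.600) = 0.3299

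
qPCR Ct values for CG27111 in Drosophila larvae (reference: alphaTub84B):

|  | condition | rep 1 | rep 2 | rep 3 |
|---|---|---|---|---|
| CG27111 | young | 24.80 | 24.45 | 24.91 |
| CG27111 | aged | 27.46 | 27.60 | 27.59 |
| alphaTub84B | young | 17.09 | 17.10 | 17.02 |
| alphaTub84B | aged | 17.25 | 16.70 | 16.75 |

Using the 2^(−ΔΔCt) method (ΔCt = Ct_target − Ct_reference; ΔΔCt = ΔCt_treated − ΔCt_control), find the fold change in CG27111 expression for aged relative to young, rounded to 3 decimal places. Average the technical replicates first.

0.125

Mean Ct: CG27111 young 24.720; CG27111 aged 27.550; alphaTub84B young 17.070; alphaTub84B aged 16.900
ΔCt(young) = 24.720 − 17.070 = 7.650
ΔCt(aged) = 27.550 − 16.900 = 10.650
ΔΔCt = 10.650 − 7.650 = 3.000
Fold change = 2^(−3.000) = 0.1250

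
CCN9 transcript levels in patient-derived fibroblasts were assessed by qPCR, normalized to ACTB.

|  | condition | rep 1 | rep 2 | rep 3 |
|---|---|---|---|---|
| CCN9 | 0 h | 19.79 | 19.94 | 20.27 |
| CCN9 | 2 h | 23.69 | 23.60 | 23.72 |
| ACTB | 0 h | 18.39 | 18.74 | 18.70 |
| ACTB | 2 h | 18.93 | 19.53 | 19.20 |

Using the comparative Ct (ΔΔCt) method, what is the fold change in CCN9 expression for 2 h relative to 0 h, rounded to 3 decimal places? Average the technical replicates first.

0.120

Mean Ct: CCN9 0 h 20.000; CCN9 2 h 23.670; ACTB 0 h 18.610; ACTB 2 h 19.220
ΔCt(0 h) = 20.000 − 18.610 = 1.390
ΔCt(2 h) = 23.670 − 19.220 = 4.450
ΔΔCt = 4.450 − 1.390 = 3.060
Fold change = 2^(−3.060) = 0.1199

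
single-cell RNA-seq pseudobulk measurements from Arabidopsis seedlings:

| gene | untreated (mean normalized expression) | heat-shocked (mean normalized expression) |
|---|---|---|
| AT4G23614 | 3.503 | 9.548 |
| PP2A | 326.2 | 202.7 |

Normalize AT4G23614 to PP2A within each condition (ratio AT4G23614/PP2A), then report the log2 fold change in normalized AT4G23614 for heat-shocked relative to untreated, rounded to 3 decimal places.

2.133

AT4G23614/PP2A (untreated) = 3.503 / 326.2 = 0.010739
AT4G23614/PP2A (heat-shocked) = 9.548 / 202.7 = 0.047104
Fold change = 0.047104 / 0.010739 = 4.3863
log2(4.3863) = 2.1330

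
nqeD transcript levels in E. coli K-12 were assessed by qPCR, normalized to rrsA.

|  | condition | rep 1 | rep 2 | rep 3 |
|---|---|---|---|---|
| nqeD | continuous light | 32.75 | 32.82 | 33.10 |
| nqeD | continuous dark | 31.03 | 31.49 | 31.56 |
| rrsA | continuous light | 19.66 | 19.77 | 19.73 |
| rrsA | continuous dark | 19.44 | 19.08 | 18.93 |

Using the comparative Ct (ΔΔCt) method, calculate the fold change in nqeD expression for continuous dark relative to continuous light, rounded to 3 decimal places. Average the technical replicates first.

Mean Ct: nqeD continuous light 32.890; nqeD continuous dark 31.360; rrsA continuous light 19.720; rrsA continuous dark 19.150
ΔCt(continuous light) = 32.890 − 19.720 = 13.170
ΔCt(continuous dark) = 31.360 − 19.150 = 12.210
ΔΔCt = 12.210 − 13.170 = -0.960
Fold change = 2^(−(-0.960)) = 2^0.960 = 1.9453

1.945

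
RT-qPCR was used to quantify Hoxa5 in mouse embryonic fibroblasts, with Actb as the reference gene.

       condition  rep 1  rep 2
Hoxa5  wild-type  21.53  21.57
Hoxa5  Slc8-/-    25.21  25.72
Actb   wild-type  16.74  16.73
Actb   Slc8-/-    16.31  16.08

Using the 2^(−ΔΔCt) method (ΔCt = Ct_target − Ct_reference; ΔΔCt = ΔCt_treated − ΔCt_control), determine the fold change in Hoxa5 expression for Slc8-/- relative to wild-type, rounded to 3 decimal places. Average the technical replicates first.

0.046

Mean Ct: Hoxa5 wild-type 21.550; Hoxa5 Slc8-/- 25.465; Actb wild-type 16.735; Actb Slc8-/- 16.195
ΔCt(wild-type) = 21.550 − 16.735 = 4.815
ΔCt(Slc8-/-) = 25.465 − 16.195 = 9.270
ΔΔCt = 9.270 − 4.815 = 4.455
Fold change = 2^(−4.455) = 0.0456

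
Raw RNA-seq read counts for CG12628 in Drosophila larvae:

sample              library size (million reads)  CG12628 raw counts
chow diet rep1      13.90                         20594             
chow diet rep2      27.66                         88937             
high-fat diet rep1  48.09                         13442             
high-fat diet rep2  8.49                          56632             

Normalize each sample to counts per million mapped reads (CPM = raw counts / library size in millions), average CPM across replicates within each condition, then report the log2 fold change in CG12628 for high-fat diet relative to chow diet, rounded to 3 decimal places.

0.565

CPM(chow diet rep1) = 20594 / 13.90 = 1481.5827
CPM(chow diet rep2) = 88937 / 27.66 = 3215.3651
CPM(high-fat diet rep1) = 13442 / 48.09 = 279.5176
CPM(high-fat diet rep2) = 56632 / 8.49 = 6670.4358
mean CPM(chow diet) = 2348.4739; mean CPM(high-fat diet) = 3474.9767
Fold change = 3474.9767 / 2348.4739 = 1.47967
log2(1.47967) = 0.5653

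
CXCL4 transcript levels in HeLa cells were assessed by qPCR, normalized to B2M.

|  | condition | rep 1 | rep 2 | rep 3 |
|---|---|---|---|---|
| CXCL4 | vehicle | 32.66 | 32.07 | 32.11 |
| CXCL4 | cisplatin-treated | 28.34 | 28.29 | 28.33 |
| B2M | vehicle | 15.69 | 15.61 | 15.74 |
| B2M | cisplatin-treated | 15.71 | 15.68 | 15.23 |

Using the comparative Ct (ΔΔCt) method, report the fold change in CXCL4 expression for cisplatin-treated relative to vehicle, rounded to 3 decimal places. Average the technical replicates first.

Mean Ct: CXCL4 vehicle 32.280; CXCL4 cisplatin-treated 28.320; B2M vehicle 15.680; B2M cisplatin-treated 15.540
ΔCt(vehicle) = 32.280 − 15.680 = 16.600
ΔCt(cisplatin-treated) = 28.320 − 15.540 = 12.780
ΔΔCt = 12.780 − 16.600 = -3.820
Fold change = 2^(−(-3.820)) = 2^3.820 = 14.1232

14.123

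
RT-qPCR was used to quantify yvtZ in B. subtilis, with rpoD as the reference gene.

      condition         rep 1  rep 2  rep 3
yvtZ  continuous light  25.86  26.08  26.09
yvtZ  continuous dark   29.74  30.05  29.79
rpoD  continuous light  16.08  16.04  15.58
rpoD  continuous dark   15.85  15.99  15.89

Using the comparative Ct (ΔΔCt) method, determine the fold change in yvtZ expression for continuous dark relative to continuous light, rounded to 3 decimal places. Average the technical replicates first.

Mean Ct: yvtZ continuous light 26.010; yvtZ continuous dark 29.860; rpoD continuous light 15.900; rpoD continuous dark 15.910
ΔCt(continuous light) = 26.010 − 15.900 = 10.110
ΔCt(continuous dark) = 29.860 − 15.910 = 13.950
ΔΔCt = 13.950 − 10.110 = 3.840
Fold change = 2^(−3.840) = 0.0698

0.070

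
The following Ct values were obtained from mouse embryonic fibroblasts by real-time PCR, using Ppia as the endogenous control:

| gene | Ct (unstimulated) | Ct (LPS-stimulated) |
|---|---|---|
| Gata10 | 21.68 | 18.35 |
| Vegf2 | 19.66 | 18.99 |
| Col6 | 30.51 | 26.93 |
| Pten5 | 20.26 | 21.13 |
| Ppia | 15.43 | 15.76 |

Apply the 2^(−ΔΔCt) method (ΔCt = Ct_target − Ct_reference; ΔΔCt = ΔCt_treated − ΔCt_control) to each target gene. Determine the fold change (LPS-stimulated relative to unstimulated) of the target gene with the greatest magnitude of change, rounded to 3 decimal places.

15.032

Gata10: ΔΔCt = (18.35−15.76) − (21.68−15.43) = 2.59 − 6.25 = -3.66; fold change = 2^3.66 = 12.641
Vegf2: ΔΔCt = (18.99−15.76) − (19.66−15.43) = 3.23 − 4.23 = -1.00; fold change = 2^1.00 = 2.000
Col6: ΔΔCt = (26.93−15.76) − (30.51−15.43) = 11.17 − 15.08 = -3.91; fold change = 2^3.91 = 15.032
Pten5: ΔΔCt = (21.13−15.76) − (20.26−15.43) = 5.37 − 4.83 = 0.54; fold change = 2^-0.54 = 0.688
Col6 has the largest |ΔΔCt| = 3.91.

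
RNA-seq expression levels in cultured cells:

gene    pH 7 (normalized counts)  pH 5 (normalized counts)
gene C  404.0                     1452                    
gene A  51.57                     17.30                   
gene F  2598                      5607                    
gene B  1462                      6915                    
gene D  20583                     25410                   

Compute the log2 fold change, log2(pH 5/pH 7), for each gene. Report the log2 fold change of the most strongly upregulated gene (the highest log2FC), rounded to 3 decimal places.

2.242

log2(1452/404.0) = 1.846  (gene C)
log2(17.30/51.57) = -1.576  (gene A)
log2(5607/2598) = 1.110  (gene F)
log2(6915/1462) = 2.242  (gene B)
log2(25410/20583) = 0.304  (gene D)
gene B is most strongly upregulated.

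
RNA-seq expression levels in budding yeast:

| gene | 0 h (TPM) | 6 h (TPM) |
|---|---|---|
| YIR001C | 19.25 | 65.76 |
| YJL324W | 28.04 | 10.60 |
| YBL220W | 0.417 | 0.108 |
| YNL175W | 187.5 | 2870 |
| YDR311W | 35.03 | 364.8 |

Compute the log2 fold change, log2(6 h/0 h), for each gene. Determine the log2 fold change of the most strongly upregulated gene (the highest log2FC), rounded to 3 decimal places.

3.936

log2(65.76/19.25) = 1.772  (YIR001C)
log2(10.60/28.04) = -1.403  (YJL324W)
log2(0.108/0.417) = -1.949  (YBL220W)
log2(2870/187.5) = 3.936  (YNL175W)
log2(364.8/35.03) = 3.380  (YDR311W)
YNL175W is most strongly upregulated.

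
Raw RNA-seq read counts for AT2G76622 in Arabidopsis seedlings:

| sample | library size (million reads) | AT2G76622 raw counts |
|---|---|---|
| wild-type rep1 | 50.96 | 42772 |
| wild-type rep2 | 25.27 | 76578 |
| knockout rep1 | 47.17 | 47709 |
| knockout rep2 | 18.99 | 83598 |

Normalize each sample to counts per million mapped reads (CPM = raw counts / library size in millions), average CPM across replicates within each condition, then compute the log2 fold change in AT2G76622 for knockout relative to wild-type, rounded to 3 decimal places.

0.484

CPM(wild-type rep1) = 42772 / 50.96 = 839.3250
CPM(wild-type rep2) = 76578 / 25.27 = 3030.3918
CPM(knockout rep1) = 47709 / 47.17 = 1011.4268
CPM(knockout rep2) = 83598 / 18.99 = 4402.2117
mean CPM(wild-type) = 1934.8584; mean CPM(knockout) = 2706.8192
Fold change = 2706.8192 / 1934.8584 = 1.39898
log2(1.39898) = 0.4844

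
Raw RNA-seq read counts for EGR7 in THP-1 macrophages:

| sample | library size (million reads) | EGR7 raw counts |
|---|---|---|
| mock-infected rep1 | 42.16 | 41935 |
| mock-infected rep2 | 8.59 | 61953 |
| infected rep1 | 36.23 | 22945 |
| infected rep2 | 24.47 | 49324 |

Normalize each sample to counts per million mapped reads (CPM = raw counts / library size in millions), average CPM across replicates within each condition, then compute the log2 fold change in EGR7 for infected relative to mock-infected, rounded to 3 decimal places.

-1.631

CPM(mock-infected rep1) = 41935 / 42.16 = 994.6632
CPM(mock-infected rep2) = 61953 / 8.59 = 7212.2235
CPM(infected rep1) = 22945 / 36.23 = 633.3149
CPM(infected rep2) = 49324 / 24.47 = 2015.6927
mean CPM(mock-infected) = 4103.4434; mean CPM(infected) = 1324.5038
Fold change = 1324.5038 / 4103.4434 = 0.32278
log2(0.32278) = -1.6314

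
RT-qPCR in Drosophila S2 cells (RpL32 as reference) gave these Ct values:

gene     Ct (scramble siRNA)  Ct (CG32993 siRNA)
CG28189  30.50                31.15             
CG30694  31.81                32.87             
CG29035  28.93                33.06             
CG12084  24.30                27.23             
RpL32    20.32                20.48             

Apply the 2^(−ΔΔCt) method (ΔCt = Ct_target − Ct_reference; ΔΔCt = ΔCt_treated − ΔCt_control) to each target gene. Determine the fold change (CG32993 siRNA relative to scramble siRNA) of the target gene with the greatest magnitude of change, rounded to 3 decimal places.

CG28189: ΔΔCt = (31.15−20.48) − (30.50−20.32) = 10.67 − 10.18 = 0.49; fold change = 2^-0.49 = 0.712
CG30694: ΔΔCt = (32.87−20.48) − (31.81−20.32) = 12.39 − 11.49 = 0.90; fold change = 2^-0.90 = 0.536
CG29035: ΔΔCt = (33.06−20.48) − (28.93−20.32) = 12.58 − 8.61 = 3.97; fold change = 2^-3.97 = 0.064
CG12084: ΔΔCt = (27.23−20.48) − (24.30−20.32) = 6.75 − 3.98 = 2.77; fold change = 2^-2.77 = 0.147
CG29035 has the largest |ΔΔCt| = 3.97.

0.064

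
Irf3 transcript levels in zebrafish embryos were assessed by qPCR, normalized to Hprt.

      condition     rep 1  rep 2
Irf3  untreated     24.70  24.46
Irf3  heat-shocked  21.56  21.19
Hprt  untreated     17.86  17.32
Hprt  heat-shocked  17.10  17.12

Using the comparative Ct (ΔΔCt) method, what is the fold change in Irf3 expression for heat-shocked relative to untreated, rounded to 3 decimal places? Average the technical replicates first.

Mean Ct: Irf3 untreated 24.580; Irf3 heat-shocked 21.375; Hprt untreated 17.590; Hprt heat-shocked 17.110
ΔCt(untreated) = 24.580 − 17.590 = 6.990
ΔCt(heat-shocked) = 21.375 − 17.110 = 4.265
ΔΔCt = 4.265 − 6.990 = -2.725
Fold change = 2^(−(-2.725)) = 2^2.725 = 6.6116

6.612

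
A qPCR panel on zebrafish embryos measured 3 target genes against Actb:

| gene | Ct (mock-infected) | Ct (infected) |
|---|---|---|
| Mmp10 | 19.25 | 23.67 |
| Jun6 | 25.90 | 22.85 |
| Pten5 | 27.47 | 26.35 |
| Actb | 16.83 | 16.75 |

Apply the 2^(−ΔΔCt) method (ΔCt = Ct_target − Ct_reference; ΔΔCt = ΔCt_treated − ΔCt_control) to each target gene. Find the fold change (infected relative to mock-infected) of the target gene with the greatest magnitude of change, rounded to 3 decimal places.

Mmp10: ΔΔCt = (23.67−16.75) − (19.25−16.83) = 6.92 − 2.42 = 4.50; fold change = 2^-4.50 = 0.044
Jun6: ΔΔCt = (22.85−16.75) − (25.90−16.83) = 6.10 − 9.07 = -2.97; fold change = 2^2.97 = 7.835
Pten5: ΔΔCt = (26.35−16.75) − (27.47−16.83) = 9.60 − 10.64 = -1.04; fold change = 2^1.04 = 2.056
Mmp10 has the largest |ΔΔCt| = 4.50.

0.044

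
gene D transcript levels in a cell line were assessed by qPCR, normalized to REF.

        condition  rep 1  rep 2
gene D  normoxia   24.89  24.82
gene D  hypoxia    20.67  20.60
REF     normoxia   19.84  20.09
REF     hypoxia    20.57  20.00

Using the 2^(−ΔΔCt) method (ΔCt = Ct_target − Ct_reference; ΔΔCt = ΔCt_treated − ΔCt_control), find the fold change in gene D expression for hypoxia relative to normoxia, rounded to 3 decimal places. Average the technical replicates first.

Mean Ct: gene D normoxia 24.855; gene D hypoxia 20.635; REF normoxia 19.965; REF hypoxia 20.285
ΔCt(normoxia) = 24.855 − 19.965 = 4.890
ΔCt(hypoxia) = 20.635 − 20.285 = 0.350
ΔΔCt = 0.350 − 4.890 = -4.540
Fold change = 2^(−(-4.540)) = 2^4.540 = 23.2636

23.264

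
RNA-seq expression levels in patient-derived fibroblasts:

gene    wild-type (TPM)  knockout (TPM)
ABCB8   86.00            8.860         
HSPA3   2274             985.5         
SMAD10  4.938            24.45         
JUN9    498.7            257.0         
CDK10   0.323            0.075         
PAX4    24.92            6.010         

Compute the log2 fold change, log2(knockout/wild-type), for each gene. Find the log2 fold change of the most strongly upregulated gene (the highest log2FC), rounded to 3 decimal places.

log2(8.860/86.00) = -3.279  (ABCB8)
log2(985.5/2274) = -1.206  (HSPA3)
log2(24.45/4.938) = 2.308  (SMAD10)
log2(257.0/498.7) = -0.956  (JUN9)
log2(0.075/0.323) = -2.107  (CDK10)
log2(6.010/24.92) = -2.052  (PAX4)
SMAD10 is most strongly upregulated.

2.308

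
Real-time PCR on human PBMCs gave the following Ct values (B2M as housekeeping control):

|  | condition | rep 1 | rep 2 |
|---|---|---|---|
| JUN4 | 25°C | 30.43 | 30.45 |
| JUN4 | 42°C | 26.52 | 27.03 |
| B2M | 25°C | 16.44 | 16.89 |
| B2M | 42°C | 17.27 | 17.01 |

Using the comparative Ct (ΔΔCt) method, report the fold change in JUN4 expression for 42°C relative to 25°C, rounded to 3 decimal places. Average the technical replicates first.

17.630

Mean Ct: JUN4 25°C 30.440; JUN4 42°C 26.775; B2M 25°C 16.665; B2M 42°C 17.140
ΔCt(25°C) = 30.440 − 16.665 = 13.775
ΔCt(42°C) = 26.775 − 17.140 = 9.635
ΔΔCt = 9.635 − 13.775 = -4.140
Fold change = 2^(−(-4.140)) = 2^4.140 = 17.6305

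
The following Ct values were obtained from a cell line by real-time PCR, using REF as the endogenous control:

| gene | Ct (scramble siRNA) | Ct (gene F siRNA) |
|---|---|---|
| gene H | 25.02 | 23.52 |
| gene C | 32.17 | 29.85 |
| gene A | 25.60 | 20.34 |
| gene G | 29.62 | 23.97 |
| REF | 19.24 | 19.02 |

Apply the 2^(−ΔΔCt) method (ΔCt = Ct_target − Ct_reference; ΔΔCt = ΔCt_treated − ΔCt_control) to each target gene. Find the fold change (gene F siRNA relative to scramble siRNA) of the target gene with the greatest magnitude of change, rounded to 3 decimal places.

gene H: ΔΔCt = (23.52−19.02) − (25.02−19.24) = 4.50 − 5.78 = -1.28; fold change = 2^1.28 = 2.428
gene C: ΔΔCt = (29.85−19.02) − (32.17−19.24) = 10.83 − 12.93 = -2.10; fold change = 2^2.10 = 4.287
gene A: ΔΔCt = (20.34−19.02) − (25.60−19.24) = 1.32 − 6.36 = -5.04; fold change = 2^5.04 = 32.900
gene G: ΔΔCt = (23.97−19.02) − (29.62−19.24) = 4.95 − 10.38 = -5.43; fold change = 2^5.43 = 43.111
gene G has the largest |ΔΔCt| = 5.43.

43.111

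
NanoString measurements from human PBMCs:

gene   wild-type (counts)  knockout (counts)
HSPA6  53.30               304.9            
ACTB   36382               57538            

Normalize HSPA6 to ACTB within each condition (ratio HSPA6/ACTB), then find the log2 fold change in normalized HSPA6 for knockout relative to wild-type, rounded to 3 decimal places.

HSPA6/ACTB (wild-type) = 53.30 / 36382 = 0.001465
HSPA6/ACTB (knockout) = 304.9 / 57538 = 0.0052991
Fold change = 0.0052991 / 0.001465 = 3.6171
log2(3.6171) = 1.8548

1.855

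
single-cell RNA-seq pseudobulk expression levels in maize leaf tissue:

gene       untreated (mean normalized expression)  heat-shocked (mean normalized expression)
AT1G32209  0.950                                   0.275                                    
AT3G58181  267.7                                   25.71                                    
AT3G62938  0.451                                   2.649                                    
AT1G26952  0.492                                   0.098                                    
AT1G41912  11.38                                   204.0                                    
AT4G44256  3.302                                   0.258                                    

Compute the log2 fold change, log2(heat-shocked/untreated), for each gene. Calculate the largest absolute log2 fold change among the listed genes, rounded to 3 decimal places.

log2(0.275/0.950) = -1.788  (AT1G32209)
log2(25.71/267.7) = -3.380  (AT3G58181)
log2(2.649/0.451) = 2.554  (AT3G62938)
log2(0.098/0.492) = -2.328  (AT1G26952)
log2(204.0/11.38) = 4.164  (AT1G41912)
log2(0.258/3.302) = -3.678  (AT4G44256)
The largest magnitude belongs to AT1G41912.

4.164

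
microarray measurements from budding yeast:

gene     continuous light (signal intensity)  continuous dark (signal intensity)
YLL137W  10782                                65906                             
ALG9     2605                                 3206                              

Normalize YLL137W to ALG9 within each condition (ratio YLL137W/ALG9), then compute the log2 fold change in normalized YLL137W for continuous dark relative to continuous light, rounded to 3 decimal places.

2.312

YLL137W/ALG9 (continuous light) = 10782 / 2605 = 4.139
YLL137W/ALG9 (continuous dark) = 65906 / 3206 = 20.557
Fold change = 20.557 / 4.139 = 4.9667
log2(4.9667) = 2.3123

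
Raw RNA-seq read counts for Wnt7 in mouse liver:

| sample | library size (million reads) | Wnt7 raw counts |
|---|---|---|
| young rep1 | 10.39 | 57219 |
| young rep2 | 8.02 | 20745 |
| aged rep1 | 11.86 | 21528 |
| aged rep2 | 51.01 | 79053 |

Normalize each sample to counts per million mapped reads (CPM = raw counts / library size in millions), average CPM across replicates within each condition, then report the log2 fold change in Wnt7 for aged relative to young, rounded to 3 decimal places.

CPM(young rep1) = 57219 / 10.39 = 5507.1222
CPM(young rep2) = 20745 / 8.02 = 2586.6584
CPM(aged rep1) = 21528 / 11.86 = 1815.1771
CPM(aged rep2) = 79053 / 51.01 = 1549.7550
mean CPM(young) = 4046.8903; mean CPM(aged) = 1682.4660
Fold change = 1682.4660 / 4046.8903 = 0.41574
log2(0.41574) = -1.2662

-1.266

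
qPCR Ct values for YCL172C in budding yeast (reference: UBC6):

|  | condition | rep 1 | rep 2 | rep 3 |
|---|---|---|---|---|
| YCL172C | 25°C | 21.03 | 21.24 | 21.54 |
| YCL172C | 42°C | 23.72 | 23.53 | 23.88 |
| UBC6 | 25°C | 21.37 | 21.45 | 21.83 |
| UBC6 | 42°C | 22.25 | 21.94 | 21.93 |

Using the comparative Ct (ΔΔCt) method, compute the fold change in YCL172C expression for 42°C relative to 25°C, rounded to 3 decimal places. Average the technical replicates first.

Mean Ct: YCL172C 25°C 21.270; YCL172C 42°C 23.710; UBC6 25°C 21.550; UBC6 42°C 22.040
ΔCt(25°C) = 21.270 − 21.550 = -0.280
ΔCt(42°C) = 23.710 − 22.040 = 1.670
ΔΔCt = 1.670 − (-0.280) = 1.950
Fold change = 2^(−1.950) = 0.2588

0.259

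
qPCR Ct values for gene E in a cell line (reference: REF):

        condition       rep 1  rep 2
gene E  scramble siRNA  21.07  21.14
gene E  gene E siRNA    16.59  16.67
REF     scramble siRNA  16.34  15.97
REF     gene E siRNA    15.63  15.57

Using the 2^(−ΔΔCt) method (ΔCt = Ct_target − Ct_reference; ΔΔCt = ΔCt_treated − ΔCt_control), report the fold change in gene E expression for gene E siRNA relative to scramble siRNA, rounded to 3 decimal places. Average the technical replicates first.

15.137

Mean Ct: gene E scramble siRNA 21.105; gene E gene E siRNA 16.630; REF scramble siRNA 16.155; REF gene E siRNA 15.600
ΔCt(scramble siRNA) = 21.105 − 16.155 = 4.950
ΔCt(gene E siRNA) = 16.630 − 15.600 = 1.030
ΔΔCt = 1.030 − 4.950 = -3.920
Fold change = 2^(−(-3.920)) = 2^3.920 = 15.1369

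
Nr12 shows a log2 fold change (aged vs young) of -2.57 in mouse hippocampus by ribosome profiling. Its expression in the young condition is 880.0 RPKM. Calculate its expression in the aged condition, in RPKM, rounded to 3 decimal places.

148.196

Fold change = 2^(-2.57) = 0.1684
aged expression = 880.0 × 0.1684 = 148.196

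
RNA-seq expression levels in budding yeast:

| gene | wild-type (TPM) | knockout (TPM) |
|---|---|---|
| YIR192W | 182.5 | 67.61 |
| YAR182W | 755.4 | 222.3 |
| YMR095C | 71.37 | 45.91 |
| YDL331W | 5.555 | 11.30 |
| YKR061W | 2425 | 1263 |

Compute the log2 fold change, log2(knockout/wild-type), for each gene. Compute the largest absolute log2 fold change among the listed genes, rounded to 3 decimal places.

log2(67.61/182.5) = -1.433  (YIR192W)
log2(222.3/755.4) = -1.765  (YAR182W)
log2(45.91/71.37) = -0.637  (YMR095C)
log2(11.30/5.555) = 1.024  (YDL331W)
log2(1263/2425) = -0.941  (YKR061W)
The largest magnitude belongs to YAR182W.

1.765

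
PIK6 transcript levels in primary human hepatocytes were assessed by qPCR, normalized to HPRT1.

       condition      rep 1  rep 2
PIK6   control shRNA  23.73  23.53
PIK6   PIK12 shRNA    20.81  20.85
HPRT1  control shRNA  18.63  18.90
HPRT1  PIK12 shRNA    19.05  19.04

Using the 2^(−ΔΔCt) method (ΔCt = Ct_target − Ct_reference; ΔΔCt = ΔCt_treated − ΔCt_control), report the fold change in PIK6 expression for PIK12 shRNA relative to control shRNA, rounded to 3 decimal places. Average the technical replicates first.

Mean Ct: PIK6 control shRNA 23.630; PIK6 PIK12 shRNA 20.830; HPRT1 control shRNA 18.765; HPRT1 PIK12 shRNA 19.045
ΔCt(control shRNA) = 23.630 − 18.765 = 4.865
ΔCt(PIK12 shRNA) = 20.830 − 19.045 = 1.785
ΔΔCt = 1.785 − 4.865 = -3.080
Fold change = 2^(−(-3.080)) = 2^3.080 = 8.4561

8.456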